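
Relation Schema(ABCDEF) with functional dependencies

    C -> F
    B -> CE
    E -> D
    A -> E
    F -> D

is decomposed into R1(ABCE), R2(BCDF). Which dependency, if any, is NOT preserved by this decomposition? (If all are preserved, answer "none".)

E -> D

Check E → D: no single fragment contains all of {DE}, and the restricted closure of {E} across the fragments never reaches {D}.
C → F is preserved.
B → CE is preserved.
A → E is preserved.
F → D is preserved.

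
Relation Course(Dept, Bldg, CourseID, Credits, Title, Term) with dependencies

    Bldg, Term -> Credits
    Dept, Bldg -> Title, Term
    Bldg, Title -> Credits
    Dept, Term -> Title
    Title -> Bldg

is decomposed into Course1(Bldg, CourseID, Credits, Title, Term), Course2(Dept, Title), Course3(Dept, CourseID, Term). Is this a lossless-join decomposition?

No

Chase test. Columns are Dept, Bldg, CourseID, Credits, Title, Term; row i has aⱼ where attribute j ∈ Coursei, else bᵢⱼ.
Initial tableau (one row per fragment):
  row 1: b11 a2 a3 a4 a5 a6
  row 2: a1 b22 b23 b24 a5 b26
  row 3: a1 b32 a3 b34 b35 a6
Rows 1 and 2 agree on Title; apply Title→Bldg and equate their Bldg entries.
Rows 1 and 2 agree on Bldg, Title; apply Bldg, Title→Credits and equate their Credits entries.
No row becomes fully distinguished — the join is lossy.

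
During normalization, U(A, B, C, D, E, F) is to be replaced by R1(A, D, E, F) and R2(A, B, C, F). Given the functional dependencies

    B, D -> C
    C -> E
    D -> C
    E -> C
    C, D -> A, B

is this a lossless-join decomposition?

Common attributes: R1 ∩ R2 = {A, F}.
No dependency enlarges {A, F}, so (A, F)⁺ = {A, F}.
The closure contains neither all of R1 = {A, D, E, F} nor all of R2 = {A, B, C, F}, so the common attributes are not a superkey of either fragment. The join is lossy.

No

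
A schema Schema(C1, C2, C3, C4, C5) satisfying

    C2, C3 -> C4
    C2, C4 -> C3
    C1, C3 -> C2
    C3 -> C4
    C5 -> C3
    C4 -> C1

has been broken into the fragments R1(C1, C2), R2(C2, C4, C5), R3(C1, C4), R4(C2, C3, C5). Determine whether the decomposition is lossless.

Yes

Chase test. Columns are C1, C2, C3, C4, C5; row i has aⱼ where attribute j ∈ Ri, else bᵢⱼ.
Initial tableau (one row per fragment):
  row 1: a1 a2 b13 b14 b15
  row 2: b21 a2 b23 a4 a5
  row 3: a1 b32 b33 a4 b35
  row 4: b41 a2 a3 b44 a5
Rows 2 and 4 agree on C5; apply C5→C3 and equate their C3 entries.
Rows 2 and 3 agree on C4; apply C4→C1 and equate their C1 entries.
Rows 2 and 4 agree on C2, C3; apply C2, C3→C4 and equate their C4 entries.
Rows 2 and 4 agree on C4; apply C4→C1 and equate their C1 entries.
Row 2 is now all distinguished symbols — the join is lossless.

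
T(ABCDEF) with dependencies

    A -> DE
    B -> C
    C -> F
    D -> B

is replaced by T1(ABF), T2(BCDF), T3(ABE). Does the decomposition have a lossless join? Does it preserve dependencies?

lossy and not dependency-preserving

Lossless test (chase): Rows 1 and 3 agree on A; apply A→DE and equate their DE entries. Rows 1 and 2 agree on B; apply B→C and equate their C entries. Rows 1 and 3 agree on B; apply B→C and equate their C entries. Rows 1 and 3 agree on C; apply C→F and equate their F entries. No row becomes fully distinguished — the join is lossy.
Dependency preservation: the restricted closure of {A} across the fragments never reaches {DE}, so A → DE cannot be enforced without a join — not preserved.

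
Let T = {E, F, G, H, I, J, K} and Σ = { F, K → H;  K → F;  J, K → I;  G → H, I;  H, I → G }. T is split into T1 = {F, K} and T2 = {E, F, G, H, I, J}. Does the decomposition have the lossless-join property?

Common attributes: T1 ∩ T2 = {F}.
No dependency enlarges {F}, so (F)⁺ = {F}.
The closure contains neither all of T1 = {F, K} nor all of T2 = {E, F, G, H, I, J}, so the common attributes are not a superkey of either fragment. The join is lossy.

No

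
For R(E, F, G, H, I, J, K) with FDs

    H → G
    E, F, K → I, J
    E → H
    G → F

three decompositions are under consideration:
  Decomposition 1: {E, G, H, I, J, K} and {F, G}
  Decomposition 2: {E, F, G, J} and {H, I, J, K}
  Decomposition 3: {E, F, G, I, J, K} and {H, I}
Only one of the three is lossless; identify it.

Decomposition 1: common = {G}, closure = {F, G} → lossless.
Decomposition 2: common = {J}, closure = {J} → lossy.
Decomposition 3: common = {I}, closure = {I} → lossy.

Decomposition 1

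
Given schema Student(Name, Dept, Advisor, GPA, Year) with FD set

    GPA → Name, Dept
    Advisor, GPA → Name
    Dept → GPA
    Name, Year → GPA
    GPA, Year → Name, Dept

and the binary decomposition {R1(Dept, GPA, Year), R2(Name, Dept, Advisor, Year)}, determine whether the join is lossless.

Common attributes: R1 ∩ R2 = {Dept, Year}.
Closure of {Dept, Year}: Dept → GPA applies, adding GPA; GPA, Year → Name, Dept applies, adding Name. So (Dept, Year)⁺ = {Name, Dept, GPA, Year}.
This closure contains every attribute of R1, so R1 ∩ R2 → R1. The join is lossless.

Yes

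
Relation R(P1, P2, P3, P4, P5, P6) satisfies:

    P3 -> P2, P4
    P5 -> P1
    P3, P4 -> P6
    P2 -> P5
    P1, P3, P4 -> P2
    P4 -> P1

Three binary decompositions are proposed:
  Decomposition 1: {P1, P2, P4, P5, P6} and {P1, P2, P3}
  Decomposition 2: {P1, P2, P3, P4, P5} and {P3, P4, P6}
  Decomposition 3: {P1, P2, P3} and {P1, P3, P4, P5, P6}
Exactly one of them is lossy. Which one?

Decomposition 1

Decomposition 1: common = {P1, P2}, closure = {P1, P2, P5} → lossy.
Decomposition 2: common = {P3, P4}, closure = {P1, P2, P3, P4, P5, P6} → lossless.
Decomposition 3: common = {P1, P3}, closure = {P1, P2, P3, P4, P5, P6} → lossless.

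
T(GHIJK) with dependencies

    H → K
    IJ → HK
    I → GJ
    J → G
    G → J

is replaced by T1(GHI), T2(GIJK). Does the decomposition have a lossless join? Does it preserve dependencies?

Lossless test: (GI)⁺ = {GHIJK}, which contains all of one fragment — lossless.
Dependency preservation: the restricted closure of {H} across the fragments never reaches {K}, so H → K cannot be enforced without a join — not preserved.

lossless but not dependency-preserving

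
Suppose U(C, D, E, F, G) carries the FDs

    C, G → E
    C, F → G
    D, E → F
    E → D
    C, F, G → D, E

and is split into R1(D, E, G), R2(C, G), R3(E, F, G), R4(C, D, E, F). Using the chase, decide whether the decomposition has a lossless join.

Chase test. Columns are C, D, E, F, G; row i has aⱼ where attribute j ∈ Ri, else bᵢⱼ.
Initial tableau (one row per fragment):
  row 1: b11 a2 a3 b14 a5
  row 2: a1 b22 b23 b24 a5
  row 3: b31 b32 a3 a4 a5
  row 4: a1 a2 a3 a4 b45
Rows 1 and 4 agree on D, E; apply D, E→F and equate their F entries.
Rows 1 and 3 agree on E; apply E→D and equate their D entries.
No row becomes fully distinguished — the join is lossy.

No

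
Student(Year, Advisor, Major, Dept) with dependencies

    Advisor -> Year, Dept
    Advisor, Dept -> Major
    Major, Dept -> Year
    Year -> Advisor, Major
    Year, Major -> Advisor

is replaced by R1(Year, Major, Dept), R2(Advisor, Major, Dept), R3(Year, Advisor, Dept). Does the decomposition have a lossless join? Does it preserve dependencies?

Lossless test (chase): Rows 2 and 3 agree on Advisor; apply Advisor→Year, Dept and equate their Year, Dept entries. Rows 2 and 3 agree on Advisor, Dept; apply Advisor, Dept→Major and equate their Major entries. Rows 1 and 2 agree on Year; apply Year→Advisor, Major and equate their Advisor, Major entries. Row 1 is now all distinguished symbols — the join is lossless.
Dependency preservation: Year → Advisor, Major; Year, Major → Advisor are not contained in any single fragment, but the restricted closure of each left-hand side across the fragments still reaches the right-hand side; the remaining FDs each lie inside some fragment. All dependencies are preserved.

lossless and dependency-preserving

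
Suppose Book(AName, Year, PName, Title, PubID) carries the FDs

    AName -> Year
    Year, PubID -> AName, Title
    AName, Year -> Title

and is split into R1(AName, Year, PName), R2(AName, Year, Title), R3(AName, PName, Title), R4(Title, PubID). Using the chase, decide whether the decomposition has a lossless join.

No

Chase test. Columns are AName, Year, PName, Title, PubID; row i has aⱼ where attribute j ∈ Ri, else bᵢⱼ.
Initial tableau (one row per fragment):
  row 1: a1 a2 a3 b14 b15
  row 2: a1 a2 b23 a4 b25
  row 3: a1 b32 a3 a4 b35
  row 4: b41 b42 b43 a4 a5
Rows 1 and 3 agree on AName; apply AName→Year and equate their Year entries.
Rows 1 and 2 agree on AName, Year; apply AName, Year→Title and equate their Title entries.
No row becomes fully distinguished — the join is lossy.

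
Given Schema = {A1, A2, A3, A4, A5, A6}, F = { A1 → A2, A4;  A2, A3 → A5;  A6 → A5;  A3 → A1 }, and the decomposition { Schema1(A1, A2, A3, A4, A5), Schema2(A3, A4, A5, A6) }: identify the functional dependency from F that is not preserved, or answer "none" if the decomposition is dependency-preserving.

none

A1 → A2, A4 lies within Schema1.
A2, A3 → A5 lies within Schema1.
A6 → A5 lies within Schema2.
A3 → A1 lies within Schema1.
Every dependency is enforceable on the fragments, so the decomposition is dependency-preserving.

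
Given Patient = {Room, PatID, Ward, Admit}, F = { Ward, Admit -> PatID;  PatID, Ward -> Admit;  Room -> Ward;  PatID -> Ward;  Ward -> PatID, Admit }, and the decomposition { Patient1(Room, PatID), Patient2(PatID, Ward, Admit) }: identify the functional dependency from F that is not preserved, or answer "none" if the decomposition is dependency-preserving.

none

Ward, Admit → PatID lies within Patient2.
PatID, Ward → Admit lies within Patient2.
Room → Ward: restricted closure across fragments reaches Ward.
PatID → Ward lies within Patient2.
Ward → PatID, Admit lies within Patient2.
Every dependency is enforceable on the fragments, so the decomposition is dependency-preserving.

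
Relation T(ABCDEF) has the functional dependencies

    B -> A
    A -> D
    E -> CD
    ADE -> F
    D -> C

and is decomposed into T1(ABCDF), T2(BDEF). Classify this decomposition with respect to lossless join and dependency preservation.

Lossless test: (BDF)⁺ = {ABCDF}, which contains all of one fragment — lossless.
Dependency preservation: the restricted closure of {ADE} across the fragments never reaches {F}, so ADE → F cannot be enforced without a join — not preserved.

lossless but not dependency-preserving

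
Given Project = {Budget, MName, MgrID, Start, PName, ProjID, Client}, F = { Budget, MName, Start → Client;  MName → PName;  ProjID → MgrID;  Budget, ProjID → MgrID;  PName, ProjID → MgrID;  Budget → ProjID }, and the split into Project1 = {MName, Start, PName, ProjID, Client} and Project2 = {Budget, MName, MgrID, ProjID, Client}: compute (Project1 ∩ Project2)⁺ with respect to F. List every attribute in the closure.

MName, MgrID, PName, ProjID, Client

Project1 ∩ Project2 = {MName, ProjID, Client}.
MName → PName applies, adding PName
ProjID → MgrID applies, adding MgrID
Closure: {MName, MgrID, PName, ProjID, Client}.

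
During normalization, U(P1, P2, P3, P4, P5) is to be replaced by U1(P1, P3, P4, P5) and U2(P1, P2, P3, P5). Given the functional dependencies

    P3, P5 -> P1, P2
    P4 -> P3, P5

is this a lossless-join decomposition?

Yes

Common attributes: U1 ∩ U2 = {P1, P3, P5}.
Closure of {P1, P3, P5}: P3, P5 → P1, P2 applies, adding P2. So (P1, P3, P5)⁺ = {P1, P2, P3, P5}.
This closure contains every attribute of U2, so U1 ∩ U2 → U2. The join is lossless.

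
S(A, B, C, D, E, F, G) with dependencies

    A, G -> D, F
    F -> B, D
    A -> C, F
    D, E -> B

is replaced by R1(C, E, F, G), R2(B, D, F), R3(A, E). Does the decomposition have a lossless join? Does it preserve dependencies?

lossy and not dependency-preserving

Lossless test (chase): Rows 1 and 2 agree on F; apply F→B, D and equate their B, D entries. No row becomes fully distinguished — the join is lossy.
Dependency preservation: the restricted closure of {A, G} across the fragments never reaches {D, F}, so A, G → D, F cannot be enforced without a join — not preserved.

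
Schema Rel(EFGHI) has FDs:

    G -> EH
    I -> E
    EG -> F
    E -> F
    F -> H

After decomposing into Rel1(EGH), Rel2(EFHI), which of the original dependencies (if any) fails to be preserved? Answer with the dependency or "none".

G → EH lies within Rel1.
I → E lies within Rel2.
EG → F: restricted closure across fragments reaches F.
E → F lies within Rel2.
F → H lies within Rel2.
Every dependency is enforceable on the fragments, so the decomposition is dependency-preserving.

none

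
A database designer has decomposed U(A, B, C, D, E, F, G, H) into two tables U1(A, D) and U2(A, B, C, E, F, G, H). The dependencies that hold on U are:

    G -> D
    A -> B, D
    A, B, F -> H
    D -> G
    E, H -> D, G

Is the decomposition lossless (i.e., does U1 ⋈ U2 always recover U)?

Common attributes: U1 ∩ U2 = {A}.
Closure of {A}: A → B, D applies, adding B, D; D → G applies, adding G. So (A)⁺ = {A, B, D, G}.
This closure contains every attribute of U1, so U1 ∩ U2 → U1. The join is lossless.

Yes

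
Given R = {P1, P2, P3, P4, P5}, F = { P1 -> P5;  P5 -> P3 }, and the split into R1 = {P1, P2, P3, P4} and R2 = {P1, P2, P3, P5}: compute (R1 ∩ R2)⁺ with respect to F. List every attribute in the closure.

P1, P2, P3, P5

R1 ∩ R2 = {P1, P2, P3}.
P1 → P5 applies, adding P5
Closure: {P1, P2, P3, P5}.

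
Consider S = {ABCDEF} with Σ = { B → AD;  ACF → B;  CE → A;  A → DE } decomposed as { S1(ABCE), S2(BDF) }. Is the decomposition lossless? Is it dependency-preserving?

lossy and not dependency-preserving

Lossless test: (B)⁺ = {ABDE}, which is a superkey of neither fragment — lossy.
Dependency preservation: the restricted closure of {ACF} across the fragments never reaches {B}, so ACF → B cannot be enforced without a join — not preserved.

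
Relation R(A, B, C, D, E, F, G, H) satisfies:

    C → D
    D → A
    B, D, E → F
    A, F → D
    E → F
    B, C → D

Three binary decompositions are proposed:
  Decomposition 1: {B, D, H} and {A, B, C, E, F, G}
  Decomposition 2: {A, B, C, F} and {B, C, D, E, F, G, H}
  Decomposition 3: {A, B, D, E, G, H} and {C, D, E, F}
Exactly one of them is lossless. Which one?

Decomposition 1: common = {B}, closure = {B} → lossy.
Decomposition 2: common = {B, C, F}, closure = {A, B, C, D, F} → lossless.
Decomposition 3: common = {D, E}, closure = {A, D, E, F} → lossy.

Decomposition 2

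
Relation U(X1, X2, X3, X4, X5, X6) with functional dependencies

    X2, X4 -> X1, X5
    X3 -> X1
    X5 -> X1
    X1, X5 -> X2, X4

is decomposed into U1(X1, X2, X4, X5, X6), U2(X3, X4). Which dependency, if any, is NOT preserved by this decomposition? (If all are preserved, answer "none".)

Check X3 → X1: no single fragment contains all of {X1, X3}, and the restricted closure of {X3} across the fragments never reaches {X1}.
X2, X4 → X1, X5 is preserved.
X5 → X1 is preserved.
X1, X5 → X2, X4 is preserved.

X3 -> X1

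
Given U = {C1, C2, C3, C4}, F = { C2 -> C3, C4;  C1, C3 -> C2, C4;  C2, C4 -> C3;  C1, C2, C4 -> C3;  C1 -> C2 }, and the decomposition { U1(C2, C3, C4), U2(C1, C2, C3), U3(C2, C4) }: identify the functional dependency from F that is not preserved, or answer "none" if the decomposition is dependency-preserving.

C2 → C3, C4 lies within U1.
C1, C3 → C2, C4: restricted closure across fragments reaches C2, C4.
C2, C4 → C3 lies within U1.
C1, C2, C4 → C3: restricted closure across fragments reaches C3.
C1 → C2 lies within U2.
Every dependency is enforceable on the fragments, so the decomposition is dependency-preserving.

none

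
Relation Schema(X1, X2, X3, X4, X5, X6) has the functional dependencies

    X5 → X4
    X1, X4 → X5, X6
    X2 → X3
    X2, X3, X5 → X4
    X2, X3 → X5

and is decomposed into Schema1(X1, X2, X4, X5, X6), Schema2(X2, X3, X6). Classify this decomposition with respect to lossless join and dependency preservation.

Lossless test: (X2, X6)⁺ = {X2, X3, X4, X5, X6}, which contains all of one fragment — lossless.
Dependency preservation: X2, X3, X5 → X4; X2, X3 → X5 are not contained in any single fragment, but the restricted closure of each left-hand side across the fragments still reaches the right-hand side; the remaining FDs each lie inside some fragment. All dependencies are preserved.

lossless and dependency-preserving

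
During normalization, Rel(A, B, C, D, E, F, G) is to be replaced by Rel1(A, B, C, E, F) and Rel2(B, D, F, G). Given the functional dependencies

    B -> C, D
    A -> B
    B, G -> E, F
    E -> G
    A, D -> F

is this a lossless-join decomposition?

No

Common attributes: Rel1 ∩ Rel2 = {B, F}.
Closure of {B, F}: B → C, D applies, adding C, D. So (B, F)⁺ = {B, C, D, F}.
The closure contains neither all of Rel1 = {A, B, C, E, F} nor all of Rel2 = {B, D, F, G}, so the common attributes are not a superkey of either fragment. The join is lossy.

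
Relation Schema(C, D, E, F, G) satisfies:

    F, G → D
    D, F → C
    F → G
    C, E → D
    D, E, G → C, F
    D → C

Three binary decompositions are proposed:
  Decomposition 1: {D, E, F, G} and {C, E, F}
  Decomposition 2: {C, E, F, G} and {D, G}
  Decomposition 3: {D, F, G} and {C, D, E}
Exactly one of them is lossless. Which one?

Decomposition 1: common = {E, F}, closure = {C, D, E, F, G} → lossless.
Decomposition 2: common = {G}, closure = {G} → lossy.
Decomposition 3: common = {D}, closure = {C, D} → lossy.

Decomposition 1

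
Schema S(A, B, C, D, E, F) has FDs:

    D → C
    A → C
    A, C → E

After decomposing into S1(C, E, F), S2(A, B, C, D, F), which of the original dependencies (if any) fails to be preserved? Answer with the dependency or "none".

Check A, C → E: no single fragment contains all of {A, C, E}, and the restricted closure of {A, C} across the fragments never reaches {E}.
D → C is preserved.
A → C is preserved.

A, C → E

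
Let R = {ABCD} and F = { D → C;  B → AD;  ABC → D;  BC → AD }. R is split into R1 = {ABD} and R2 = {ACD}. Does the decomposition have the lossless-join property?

Yes

Common attributes: R1 ∩ R2 = {AD}.
Closure of {AD}: D → C applies, adding C. So (AD)⁺ = {ACD}.
This closure contains every attribute of R2, so R1 ∩ R2 → R2. The join is lossless.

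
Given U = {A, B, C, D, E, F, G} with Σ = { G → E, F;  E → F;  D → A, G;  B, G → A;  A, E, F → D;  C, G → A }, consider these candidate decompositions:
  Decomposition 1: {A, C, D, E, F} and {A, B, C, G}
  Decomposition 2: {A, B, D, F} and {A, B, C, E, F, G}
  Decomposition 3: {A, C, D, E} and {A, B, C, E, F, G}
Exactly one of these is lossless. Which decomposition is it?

Decomposition 1: common = {A, C}, closure = {A, C} → lossy.
Decomposition 2: common = {A, B, F}, closure = {A, B, F} → lossy.
Decomposition 3: common = {A, C, E}, closure = {A, C, D, E, F, G} → lossless.

Decomposition 3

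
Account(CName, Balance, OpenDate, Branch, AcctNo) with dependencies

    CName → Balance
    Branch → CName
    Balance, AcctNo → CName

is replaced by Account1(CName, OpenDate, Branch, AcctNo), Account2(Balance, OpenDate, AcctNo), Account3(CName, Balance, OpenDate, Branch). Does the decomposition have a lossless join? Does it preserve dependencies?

Lossless test (chase): Rows 1 and 3 agree on CName; apply CName→Balance and equate their Balance entries. Rows 1 and 2 agree on Balance, AcctNo; apply Balance, AcctNo→CName and equate their CName entries. Row 1 is now all distinguished symbols — the join is lossless.
Dependency preservation: the restricted closure of {Balance, AcctNo} across the fragments never reaches {CName}, so Balance, AcctNo → CName cannot be enforced without a join — not preserved.

lossless but not dependency-preserving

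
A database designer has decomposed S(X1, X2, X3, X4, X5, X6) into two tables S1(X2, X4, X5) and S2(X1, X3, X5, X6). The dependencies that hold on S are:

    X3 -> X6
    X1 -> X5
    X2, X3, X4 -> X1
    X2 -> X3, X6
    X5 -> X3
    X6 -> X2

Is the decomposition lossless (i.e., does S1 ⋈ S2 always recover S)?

No

Common attributes: S1 ∩ S2 = {X5}.
Closure of {X5}: X5 → X3 applies, adding X3; X3 → X6 applies, adding X6; X6 → X2 applies, adding X2. So (X5)⁺ = {X2, X3, X5, X6}.
The closure contains neither all of S1 = {X2, X4, X5} nor all of S2 = {X1, X3, X5, X6}, so the common attributes are not a superkey of either fragment. The join is lossy.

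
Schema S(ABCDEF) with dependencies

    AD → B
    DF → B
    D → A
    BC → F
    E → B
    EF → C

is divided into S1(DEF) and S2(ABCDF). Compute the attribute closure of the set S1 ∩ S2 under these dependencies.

S1 ∩ S2 = {DF}.
DF → B applies, adding B
D → A applies, adding A
Closure: {ABDF}.

ABDF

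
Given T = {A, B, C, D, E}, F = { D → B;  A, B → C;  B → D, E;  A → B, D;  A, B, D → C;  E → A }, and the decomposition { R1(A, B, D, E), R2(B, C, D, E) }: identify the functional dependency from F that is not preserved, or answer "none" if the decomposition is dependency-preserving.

D → B lies within R1.
A, B → C: restricted closure across fragments reaches C.
B → D, E lies within R1.
A → B, D lies within R1.
A, B, D → C: restricted closure across fragments reaches C.
E → A lies within R1.
Every dependency is enforceable on the fragments, so the decomposition is dependency-preserving.

none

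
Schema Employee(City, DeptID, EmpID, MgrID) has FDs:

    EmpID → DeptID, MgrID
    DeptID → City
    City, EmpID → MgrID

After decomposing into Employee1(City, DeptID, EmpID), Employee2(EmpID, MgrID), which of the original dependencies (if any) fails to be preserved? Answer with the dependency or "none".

EmpID → DeptID, MgrID: restricted closure across fragments reaches DeptID, MgrID.
DeptID → City lies within Employee1.
City, EmpID → MgrID: restricted closure across fragments reaches MgrID.
Every dependency is enforceable on the fragments, so the decomposition is dependency-preserving.

none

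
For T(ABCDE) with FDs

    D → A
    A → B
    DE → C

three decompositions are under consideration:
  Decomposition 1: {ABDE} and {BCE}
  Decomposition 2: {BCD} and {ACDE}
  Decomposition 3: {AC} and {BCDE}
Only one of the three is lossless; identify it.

Decomposition 1: common = {BE}, closure = {BE} → lossy.
Decomposition 2: common = {CD}, closure = {ABCD} → lossless.
Decomposition 3: common = {C}, closure = {C} → lossy.

Decomposition 2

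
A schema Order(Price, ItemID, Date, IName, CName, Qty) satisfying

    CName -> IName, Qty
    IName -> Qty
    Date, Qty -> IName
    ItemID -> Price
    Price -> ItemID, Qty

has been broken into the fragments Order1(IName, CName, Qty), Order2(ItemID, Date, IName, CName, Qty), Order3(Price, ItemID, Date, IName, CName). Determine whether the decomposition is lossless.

Chase test. Columns are Price, ItemID, Date, IName, CName, Qty; row i has aⱼ where attribute j ∈ Orderi, else bᵢⱼ.
Initial tableau (one row per fragment):
  row 1: b11 b12 b13 a4 a5 a6
  row 2: b21 a2 a3 a4 a5 a6
  row 3: a1 a2 a3 a4 a5 b36
Rows 1 and 3 agree on CName; apply CName→IName, Qty and equate their IName, Qty entries.
Rows 2 and 3 agree on ItemID; apply ItemID→Price and equate their Price entries.
Row 2 is now all distinguished symbols — the join is lossless.

Yes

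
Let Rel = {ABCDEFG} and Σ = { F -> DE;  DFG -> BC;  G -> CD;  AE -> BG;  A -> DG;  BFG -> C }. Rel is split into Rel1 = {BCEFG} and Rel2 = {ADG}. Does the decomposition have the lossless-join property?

No

Common attributes: Rel1 ∩ Rel2 = {G}.
Closure of {G}: G → CD applies, adding CD. So (G)⁺ = {CDG}.
The closure contains neither all of Rel1 = {BCEFG} nor all of Rel2 = {ADG}, so the common attributes are not a superkey of either fragment. The join is lossy.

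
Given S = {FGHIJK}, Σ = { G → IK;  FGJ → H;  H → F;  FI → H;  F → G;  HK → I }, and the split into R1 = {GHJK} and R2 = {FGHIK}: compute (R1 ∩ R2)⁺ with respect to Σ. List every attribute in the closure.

R1 ∩ R2 = {GHK}.
G → IK applies, adding I
H → F applies, adding F
Closure: {FGHIK}.

FGHIK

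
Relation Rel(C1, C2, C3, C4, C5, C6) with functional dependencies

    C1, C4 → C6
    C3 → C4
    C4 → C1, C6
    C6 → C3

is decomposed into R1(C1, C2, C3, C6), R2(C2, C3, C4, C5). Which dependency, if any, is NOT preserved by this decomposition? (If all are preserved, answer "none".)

none

C1, C4 → C6: restricted closure across fragments reaches C6.
C3 → C4 lies within R2.
C4 → C1, C6: restricted closure across fragments reaches C1, C6.
C6 → C3 lies within R1.
Every dependency is enforceable on the fragments, so the decomposition is dependency-preserving.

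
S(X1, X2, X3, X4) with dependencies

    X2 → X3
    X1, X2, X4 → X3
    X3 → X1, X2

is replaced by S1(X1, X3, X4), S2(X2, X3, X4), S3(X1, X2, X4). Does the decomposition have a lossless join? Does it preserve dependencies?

Lossless test (chase): Rows 2 and 3 agree on X2; apply X2→X3 and equate their X3 entries. Rows 1 and 2 agree on X3; apply X3→X1, X2 and equate their X1, X2 entries. Row 1 is now all distinguished symbols — the join is lossless.
Dependency preservation: X1, X2, X4 → X3; X3 → X1, X2 are not contained in any single fragment, but the restricted closure of each left-hand side across the fragments still reaches the right-hand side; the remaining FDs each lie inside some fragment. All dependencies are preserved.

lossless and dependency-preserving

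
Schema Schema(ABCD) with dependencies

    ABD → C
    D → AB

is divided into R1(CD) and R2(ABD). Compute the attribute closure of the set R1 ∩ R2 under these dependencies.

R1 ∩ R2 = {D}.
D → AB applies, adding AB
ABD → C applies, adding C
Closure: {ABCD}.

ABCD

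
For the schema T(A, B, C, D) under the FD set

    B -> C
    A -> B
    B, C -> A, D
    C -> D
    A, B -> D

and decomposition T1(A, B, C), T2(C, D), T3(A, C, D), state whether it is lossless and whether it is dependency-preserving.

Lossless test (chase): Rows 1 and 3 agree on A; apply A→B and equate their B entries. Rows 1 and 3 agree on B, C; apply B, C→A, D and equate their A, D entries. Row 1 is now all distinguished symbols — the join is lossless.
Dependency preservation: B, C → A, D; A, B → D are not contained in any single fragment, but the restricted closure of each left-hand side across the fragments still reaches the right-hand side; the remaining FDs each lie inside some fragment. All dependencies are preserved.

lossless and dependency-preserving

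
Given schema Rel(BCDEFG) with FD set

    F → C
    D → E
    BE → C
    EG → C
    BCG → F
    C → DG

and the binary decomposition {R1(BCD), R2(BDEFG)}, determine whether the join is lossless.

Yes

Common attributes: R1 ∩ R2 = {BD}.
Closure of {BD}: D → E applies, adding E; BE → C applies, adding C; C → DG applies, adding G; BCG → F applies, adding F. So (BD)⁺ = {BCDEFG}.
This closure contains every attribute of R1, so R1 ∩ R2 → R1. The join is lossless.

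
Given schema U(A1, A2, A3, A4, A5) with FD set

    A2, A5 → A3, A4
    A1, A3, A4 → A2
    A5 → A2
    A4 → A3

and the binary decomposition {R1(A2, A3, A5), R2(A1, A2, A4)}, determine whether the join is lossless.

No

Common attributes: R1 ∩ R2 = {A2}.
No dependency enlarges {A2}, so (A2)⁺ = {A2}.
The closure contains neither all of R1 = {A2, A3, A5} nor all of R2 = {A1, A2, A4}, so the common attributes are not a superkey of either fragment. The join is lossy.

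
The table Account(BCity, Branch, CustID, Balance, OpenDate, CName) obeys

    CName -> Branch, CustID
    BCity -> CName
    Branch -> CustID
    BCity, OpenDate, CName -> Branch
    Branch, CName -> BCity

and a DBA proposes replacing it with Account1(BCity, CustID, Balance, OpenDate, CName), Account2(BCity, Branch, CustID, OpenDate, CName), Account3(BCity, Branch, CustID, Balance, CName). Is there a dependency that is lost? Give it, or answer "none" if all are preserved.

CName → Branch, CustID lies within Account2.
BCity → CName lies within Account1.
Branch → CustID lies within Account2.
BCity, OpenDate, CName → Branch lies within Account2.
Branch, CName → BCity lies within Account2.
Every dependency is enforceable on the fragments, so the decomposition is dependency-preserving.

none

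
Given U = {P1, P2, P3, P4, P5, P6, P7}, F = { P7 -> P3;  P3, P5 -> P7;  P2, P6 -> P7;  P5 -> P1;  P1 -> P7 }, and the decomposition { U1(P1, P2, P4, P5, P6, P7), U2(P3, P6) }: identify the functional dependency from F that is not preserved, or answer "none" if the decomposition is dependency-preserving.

Check P7 → P3: no single fragment contains all of {P3, P7}, and the restricted closure of {P7} across the fragments never reaches {P3}.
P3, P5 → P7 is preserved.
P2, P6 → P7 is preserved.
P5 → P1 is preserved.
P1 → P7 is preserved.

P7 -> P3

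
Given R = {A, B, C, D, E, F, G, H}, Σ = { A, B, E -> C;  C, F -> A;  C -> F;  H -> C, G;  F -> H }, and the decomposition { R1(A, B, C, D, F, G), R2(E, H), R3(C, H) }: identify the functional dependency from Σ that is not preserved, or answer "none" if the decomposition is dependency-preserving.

A, B, E -> C

Check A, B, E → C: no single fragment contains all of {A, B, C, E}, and the restricted closure of {A, B, E} across the fragments never reaches {C}.
C, F → A is preserved.
C → F is preserved.
H → C, G is preserved.
F → H is preserved.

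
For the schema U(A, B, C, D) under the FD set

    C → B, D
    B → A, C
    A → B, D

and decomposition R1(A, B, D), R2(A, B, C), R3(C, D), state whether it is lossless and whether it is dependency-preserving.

Lossless test (chase): Rows 2 and 3 agree on C; apply C→B, D and equate their B, D entries. Rows 1 and 2 agree on B; apply B→A, C and equate their A, C entries. Rows 1 and 3 agree on B; apply B→A, C and equate their A, C entries. Row 1 is now all distinguished symbols — the join is lossless.
Dependency preservation: C → B, D is not contained in any single fragment, but the restricted closure of its left-hand side across the fragments still reaches the right-hand side; the remaining FDs each lie inside some fragment. All dependencies are preserved.

lossless and dependency-preserving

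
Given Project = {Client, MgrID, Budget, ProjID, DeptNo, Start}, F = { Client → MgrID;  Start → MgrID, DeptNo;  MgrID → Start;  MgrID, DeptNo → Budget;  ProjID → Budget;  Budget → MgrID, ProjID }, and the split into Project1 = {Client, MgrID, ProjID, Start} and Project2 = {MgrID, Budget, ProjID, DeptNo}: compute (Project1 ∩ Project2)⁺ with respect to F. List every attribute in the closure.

Project1 ∩ Project2 = {MgrID, ProjID}.
MgrID → Start applies, adding Start
ProjID → Budget applies, adding Budget
Start → MgrID, DeptNo applies, adding DeptNo
Closure: {MgrID, Budget, ProjID, DeptNo, Start}.

MgrID, Budget, ProjID, DeptNo, Start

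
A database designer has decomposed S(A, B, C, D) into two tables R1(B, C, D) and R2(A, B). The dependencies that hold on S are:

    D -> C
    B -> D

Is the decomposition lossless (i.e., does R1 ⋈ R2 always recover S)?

Yes

Common attributes: R1 ∩ R2 = {B}.
Closure of {B}: B → D applies, adding D; D → C applies, adding C. So (B)⁺ = {B, C, D}.
This closure contains every attribute of R1, so R1 ∩ R2 → R1. The join is lossless.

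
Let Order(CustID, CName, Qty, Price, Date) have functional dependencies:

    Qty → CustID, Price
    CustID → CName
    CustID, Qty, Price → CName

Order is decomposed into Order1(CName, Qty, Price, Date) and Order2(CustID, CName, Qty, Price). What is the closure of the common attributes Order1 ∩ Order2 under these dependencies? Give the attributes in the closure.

Order1 ∩ Order2 = {CName, Qty, Price}.
Qty → CustID, Price applies, adding CustID
Closure: {CustID, CName, Qty, Price}.

CustID, CName, Qty, Price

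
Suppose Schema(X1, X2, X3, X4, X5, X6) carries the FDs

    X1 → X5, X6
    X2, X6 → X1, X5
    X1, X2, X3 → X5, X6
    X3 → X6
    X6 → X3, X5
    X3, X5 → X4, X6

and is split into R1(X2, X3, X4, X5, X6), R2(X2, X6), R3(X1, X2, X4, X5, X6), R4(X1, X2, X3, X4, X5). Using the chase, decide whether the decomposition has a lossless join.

Chase test. Columns are X1, X2, X3, X4, X5, X6; row i has aⱼ where attribute j ∈ Ri, else bᵢⱼ.
Initial tableau (one row per fragment):
  row 1: b11 a2 a3 a4 a5 a6
  row 2: b21 a2 b23 b24 b25 a6
  row 3: a1 a2 b33 a4 a5 a6
  row 4: a1 a2 a3 a4 a5 b46
Rows 3 and 4 agree on X1; apply X1→X5, X6 and equate their X5, X6 entries.
Rows 1 and 2 agree on X2, X6; apply X2, X6→X1, X5 and equate their X1, X5 entries.
Rows 1 and 3 agree on X2, X6; apply X2, X6→X1, X5 and equate their X1, X5 entries.
Rows 1 and 2 agree on X6; apply X6→X3, X5 and equate their X3, X5 entries.
Rows 1 and 3 agree on X6; apply X6→X3, X5 and equate their X3, X5 entries.
Rows 1 and 2 agree on X3, X5; apply X3, X5→X4, X6 and equate their X4, X6 entries.
Row 1 is now all distinguished symbols — the join is lossless.

Yes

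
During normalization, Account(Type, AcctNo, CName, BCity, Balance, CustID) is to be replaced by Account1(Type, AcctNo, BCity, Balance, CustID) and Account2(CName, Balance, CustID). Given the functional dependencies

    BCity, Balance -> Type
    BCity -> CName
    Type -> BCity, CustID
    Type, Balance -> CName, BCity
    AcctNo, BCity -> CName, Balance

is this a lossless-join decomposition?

No

Common attributes: Account1 ∩ Account2 = {Balance, CustID}.
No dependency enlarges {Balance, CustID}, so (Balance, CustID)⁺ = {Balance, CustID}.
The closure contains neither all of Account1 = {Type, AcctNo, BCity, Balance, CustID} nor all of Account2 = {CName, Balance, CustID}, so the common attributes are not a superkey of either fragment. The join is lossy.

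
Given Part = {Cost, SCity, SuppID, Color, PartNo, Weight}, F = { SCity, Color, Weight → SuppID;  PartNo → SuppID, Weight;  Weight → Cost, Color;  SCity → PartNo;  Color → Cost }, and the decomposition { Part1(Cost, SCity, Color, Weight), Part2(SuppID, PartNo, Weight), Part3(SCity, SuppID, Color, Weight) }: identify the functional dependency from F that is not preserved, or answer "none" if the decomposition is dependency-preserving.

SCity → PartNo

Check SCity → PartNo: no single fragment contains all of {SCity, PartNo}, and the restricted closure of {SCity} across the fragments never reaches {PartNo}.
SCity, Color, Weight → SuppID is preserved.
PartNo → SuppID, Weight is preserved.
Weight → Cost, Color is preserved.
Color → Cost is preserved.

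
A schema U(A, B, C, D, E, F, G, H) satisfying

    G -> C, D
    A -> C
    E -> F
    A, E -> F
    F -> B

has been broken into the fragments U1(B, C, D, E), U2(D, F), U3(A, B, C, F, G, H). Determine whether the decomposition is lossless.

Chase test. Columns are A, B, C, D, E, F, G, H; row i has aⱼ where attribute j ∈ Ui, else bᵢⱼ.
Initial tableau (one row per fragment):
  row 1: b11 a2 a3 a4 a5 b16 b17 b18
  row 2: b21 b22 b23 a4 b25 a6 b27 b28
  row 3: a1 a2 a3 b34 b35 a6 a7 a8
Rows 2 and 3 agree on F; apply F→B and equate their B entries.
No row becomes fully distinguished — the join is lossy.

No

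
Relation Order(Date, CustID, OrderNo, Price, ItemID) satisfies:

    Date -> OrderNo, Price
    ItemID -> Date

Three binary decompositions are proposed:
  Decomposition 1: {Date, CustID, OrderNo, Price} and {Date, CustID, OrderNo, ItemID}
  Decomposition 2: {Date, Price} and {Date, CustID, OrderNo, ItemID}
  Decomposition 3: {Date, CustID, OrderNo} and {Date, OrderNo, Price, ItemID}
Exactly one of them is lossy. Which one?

Decomposition 3

Decomposition 1: common = {Date, CustID, OrderNo}, closure = {Date, CustID, OrderNo, Price} → lossless.
Decomposition 2: common = {Date}, closure = {Date, OrderNo, Price} → lossless.
Decomposition 3: common = {Date, OrderNo}, closure = {Date, OrderNo, Price} → lossy.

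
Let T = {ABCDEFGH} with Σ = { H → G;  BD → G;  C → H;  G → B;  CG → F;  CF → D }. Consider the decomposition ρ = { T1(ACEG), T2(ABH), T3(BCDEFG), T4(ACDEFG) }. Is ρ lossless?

Chase test. Columns are ABCDEFGH; row i has aⱼ where attribute j ∈ Ti, else bᵢⱼ.
Initial tableau (one row per fragment):
  row 1: a1 b12 a3 b14 a5 b16 a7 b18
  row 2: a1 a2 b23 b24 b25 b26 b27 a8
  row 3: b31 a2 a3 a4 a5 a6 a7 b38
  row 4: a1 b42 a3 a4 a5 a6 a7 b48
Rows 1 and 3 agree on C; apply C→H and equate their H entries.
Rows 1 and 4 agree on C; apply C→H and equate their H entries.
Rows 1 and 3 agree on G; apply G→B and equate their B entries.
Rows 1 and 4 agree on G; apply G→B and equate their B entries.
Rows 1 and 3 agree on CG; apply CG→F and equate their F entries.
Rows 1 and 3 agree on CF; apply CF→D and equate their D entries.
No row becomes fully distinguished — the join is lossy.

No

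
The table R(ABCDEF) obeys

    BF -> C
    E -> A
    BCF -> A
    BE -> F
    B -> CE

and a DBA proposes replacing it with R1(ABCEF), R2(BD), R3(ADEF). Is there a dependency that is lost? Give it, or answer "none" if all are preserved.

none

BF → C lies within R1.
E → A lies within R1.
BCF → A lies within R1.
BE → F lies within R1.
B → CE lies within R1.
Every dependency is enforceable on the fragments, so the decomposition is dependency-preserving.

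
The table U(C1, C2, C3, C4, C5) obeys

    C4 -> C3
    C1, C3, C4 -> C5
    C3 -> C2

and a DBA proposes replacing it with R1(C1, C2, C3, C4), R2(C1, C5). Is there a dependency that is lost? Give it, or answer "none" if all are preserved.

Check C1, C3, C4 → C5: no single fragment contains all of {C1, C3, C4, C5}, and the restricted closure of {C1, C3, C4} across the fragments never reaches {C5}.
C4 → C3 is preserved.
C3 → C2 is preserved.

C1, C3, C4 -> C5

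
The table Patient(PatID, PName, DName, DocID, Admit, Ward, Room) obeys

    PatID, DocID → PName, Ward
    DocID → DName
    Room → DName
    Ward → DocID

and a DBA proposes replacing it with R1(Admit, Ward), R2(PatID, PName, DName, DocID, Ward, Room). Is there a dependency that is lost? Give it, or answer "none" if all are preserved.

PatID, DocID → PName, Ward lies within R2.
DocID → DName lies within R2.
Room → DName lies within R2.
Ward → DocID lies within R2.
Every dependency is enforceable on the fragments, so the decomposition is dependency-preserving.

none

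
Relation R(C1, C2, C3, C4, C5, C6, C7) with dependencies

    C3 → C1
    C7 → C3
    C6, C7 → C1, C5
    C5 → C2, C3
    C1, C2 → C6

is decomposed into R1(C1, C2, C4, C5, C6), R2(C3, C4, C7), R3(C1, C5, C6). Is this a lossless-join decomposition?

Chase test. Columns are C1, C2, C3, C4, C5, C6, C7; row i has aⱼ where attribute j ∈ Ri, else bᵢⱼ.
Initial tableau (one row per fragment):
  row 1: a1 a2 b13 a4 a5 a6 b17
  row 2: b21 b22 a3 a4 b25 b26 a7
  row 3: a1 b32 b33 b34 a5 a6 b37
Rows 1 and 3 agree on C5; apply C5→C2, C3 and equate their C2, C3 entries.
No row becomes fully distinguished — the join is lossy.

No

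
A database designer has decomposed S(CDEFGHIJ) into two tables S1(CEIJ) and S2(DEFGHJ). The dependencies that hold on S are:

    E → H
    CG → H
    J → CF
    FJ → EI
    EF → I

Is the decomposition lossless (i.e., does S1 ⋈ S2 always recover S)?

Common attributes: S1 ∩ S2 = {EJ}.
Closure of {EJ}: E → H applies, adding H; J → CF applies, adding CF; FJ → EI applies, adding I. So (EJ)⁺ = {CEFHIJ}.
This closure contains every attribute of S1, so S1 ∩ S2 → S1. The join is lossless.

Yes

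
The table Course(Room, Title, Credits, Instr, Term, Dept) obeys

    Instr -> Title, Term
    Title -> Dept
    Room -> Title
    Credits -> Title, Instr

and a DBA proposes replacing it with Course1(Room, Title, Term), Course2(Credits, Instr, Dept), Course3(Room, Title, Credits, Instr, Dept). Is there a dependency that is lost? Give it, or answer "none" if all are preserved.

Check Instr → Title, Term: no single fragment contains all of {Title, Instr, Term}, and the restricted closure of {Instr} across the fragments never reaches {Title, Term}.
Title → Dept is preserved.
Room → Title is preserved.
Credits → Title, Instr is preserved.

Instr -> Title, Term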